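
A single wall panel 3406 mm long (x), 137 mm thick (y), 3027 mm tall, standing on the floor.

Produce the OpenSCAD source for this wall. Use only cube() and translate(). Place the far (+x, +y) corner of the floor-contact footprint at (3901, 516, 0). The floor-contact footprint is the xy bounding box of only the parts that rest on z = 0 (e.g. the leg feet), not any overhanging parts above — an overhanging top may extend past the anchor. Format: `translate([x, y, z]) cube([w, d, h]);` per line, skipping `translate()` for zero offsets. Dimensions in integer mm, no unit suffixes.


translate([495, 379, 0]) cube([3406, 137, 3027]);


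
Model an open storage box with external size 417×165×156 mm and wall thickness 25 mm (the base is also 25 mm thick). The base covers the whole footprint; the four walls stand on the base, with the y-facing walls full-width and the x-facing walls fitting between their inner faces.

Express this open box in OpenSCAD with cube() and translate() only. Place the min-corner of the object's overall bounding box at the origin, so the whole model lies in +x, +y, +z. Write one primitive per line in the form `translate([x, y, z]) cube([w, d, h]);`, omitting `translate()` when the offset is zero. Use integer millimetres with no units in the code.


cube([417, 165, 25]);
translate([0, 0, 25]) cube([417, 25, 131]);
translate([0, 140, 25]) cube([417, 25, 131]);
translate([0, 25, 25]) cube([25, 115, 131]);
translate([392, 25, 25]) cube([25, 115, 131]);


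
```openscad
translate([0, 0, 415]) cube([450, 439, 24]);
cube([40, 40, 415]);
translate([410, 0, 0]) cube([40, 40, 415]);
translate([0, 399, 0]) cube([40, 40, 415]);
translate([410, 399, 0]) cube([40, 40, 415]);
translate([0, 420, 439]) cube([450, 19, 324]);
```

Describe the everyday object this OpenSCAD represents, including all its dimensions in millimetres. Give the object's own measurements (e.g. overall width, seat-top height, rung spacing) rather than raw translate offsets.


A chair. The seat is a 450×439×24 mm slab with its top at z = 439 mm, on four 40×40 mm corner legs (flush with the seat edges, standing on z = 0). A flat backrest 19 mm thick, 324 mm tall, spans the full seat width and rises from the seat top along its +y edge, rear face flush with the rear of the seat.


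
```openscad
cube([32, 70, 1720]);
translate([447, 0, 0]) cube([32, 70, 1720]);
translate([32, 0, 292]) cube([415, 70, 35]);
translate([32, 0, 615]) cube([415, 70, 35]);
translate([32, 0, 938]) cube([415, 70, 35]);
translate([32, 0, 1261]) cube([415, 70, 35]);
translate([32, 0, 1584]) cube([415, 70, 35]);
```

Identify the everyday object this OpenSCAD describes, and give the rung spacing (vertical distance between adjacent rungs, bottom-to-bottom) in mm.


A ladder. The rung spacing is 323 mm.

Two tall 32×70 posts with 5 short bars between them — a ladder. Adjacent rungs sit at z = 292 and z = 615, so the spacing is 615 − 292 = 323 mm.


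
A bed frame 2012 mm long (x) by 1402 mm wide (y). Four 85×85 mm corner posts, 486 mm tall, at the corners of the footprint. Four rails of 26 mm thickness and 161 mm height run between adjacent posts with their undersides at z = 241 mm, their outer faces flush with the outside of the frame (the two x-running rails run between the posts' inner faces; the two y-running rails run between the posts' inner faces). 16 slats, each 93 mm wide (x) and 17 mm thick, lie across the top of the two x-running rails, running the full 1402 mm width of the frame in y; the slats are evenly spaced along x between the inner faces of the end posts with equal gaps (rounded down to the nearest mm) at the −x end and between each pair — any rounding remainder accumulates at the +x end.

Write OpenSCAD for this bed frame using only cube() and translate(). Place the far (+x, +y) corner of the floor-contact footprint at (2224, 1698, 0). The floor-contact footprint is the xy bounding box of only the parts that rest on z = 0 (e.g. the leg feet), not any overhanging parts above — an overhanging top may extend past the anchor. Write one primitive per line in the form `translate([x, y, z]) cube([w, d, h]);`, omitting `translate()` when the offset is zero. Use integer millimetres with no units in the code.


translate([212, 296, 0]) cube([85, 85, 486]);
translate([212, 1613, 0]) cube([85, 85, 486]);
translate([2139, 296, 0]) cube([85, 85, 486]);
translate([2139, 1613, 0]) cube([85, 85, 486]);
translate([297, 296, 241]) cube([1842, 26, 161]);
translate([297, 1672, 241]) cube([1842, 26, 161]);
translate([212, 381, 241]) cube([26, 1232, 161]);
translate([2198, 381, 241]) cube([26, 1232, 161]);
translate([317, 296, 402]) cube([93, 1402, 17]);
translate([430, 296, 402]) cube([93, 1402, 17]);
translate([543, 296, 402]) cube([93, 1402, 17]);
translate([656, 296, 402]) cube([93, 1402, 17]);
translate([769, 296, 402]) cube([93, 1402, 17]);
translate([882, 296, 402]) cube([93, 1402, 17]);
translate([995, 296, 402]) cube([93, 1402, 17]);
translate([1108, 296, 402]) cube([93, 1402, 17]);
translate([1221, 296, 402]) cube([93, 1402, 17]);
translate([1334, 296, 402]) cube([93, 1402, 17]);
translate([1447, 296, 402]) cube([93, 1402, 17]);
translate([1560, 296, 402]) cube([93, 1402, 17]);
translate([1673, 296, 402]) cube([93, 1402, 17]);
translate([1786, 296, 402]) cube([93, 1402, 17]);
translate([1899, 296, 402]) cube([93, 1402, 17]);
translate([2012, 296, 402]) cube([93, 1402, 17]);


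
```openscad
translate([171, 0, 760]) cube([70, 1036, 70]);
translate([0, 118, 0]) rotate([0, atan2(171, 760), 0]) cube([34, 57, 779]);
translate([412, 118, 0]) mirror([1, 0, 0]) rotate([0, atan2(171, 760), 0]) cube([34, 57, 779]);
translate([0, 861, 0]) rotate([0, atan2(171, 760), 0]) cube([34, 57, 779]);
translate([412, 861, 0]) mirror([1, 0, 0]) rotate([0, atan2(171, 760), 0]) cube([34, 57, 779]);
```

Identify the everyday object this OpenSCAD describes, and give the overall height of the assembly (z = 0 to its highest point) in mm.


A sawhorse. The overall height is 830 mm.

A beam across two mirrored pairs of raked legs — a sawhorse. The beam's underside is at z = 760 (matching the legs' vertical rise in atan2(171, 760)) and the beam is 70 mm tall, so its top is at 760 + 70 = 830 mm. The raked legs top out at the beam's underside, so that is the highest point.


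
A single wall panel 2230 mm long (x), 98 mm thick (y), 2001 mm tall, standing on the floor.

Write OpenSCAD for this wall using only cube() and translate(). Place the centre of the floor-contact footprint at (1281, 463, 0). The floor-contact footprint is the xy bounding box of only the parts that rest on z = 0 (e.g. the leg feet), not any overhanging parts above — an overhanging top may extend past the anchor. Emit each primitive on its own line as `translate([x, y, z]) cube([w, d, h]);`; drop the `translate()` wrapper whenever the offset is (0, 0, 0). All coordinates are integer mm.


translate([166, 414, 0]) cube([2230, 98, 2001]);


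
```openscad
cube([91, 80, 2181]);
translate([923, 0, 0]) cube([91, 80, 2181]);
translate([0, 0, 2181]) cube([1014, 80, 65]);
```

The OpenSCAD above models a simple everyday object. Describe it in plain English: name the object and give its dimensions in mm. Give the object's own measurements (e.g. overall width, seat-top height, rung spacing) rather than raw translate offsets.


A door frame. The clear opening is 832 mm wide and 2181 mm high. Two 91 mm wide jambs, 80 mm deep, stand either side of the opening from the floor to the top of the opening. A 65 mm thick head sits across the top of both jambs, spanning the full outside width of the frame.


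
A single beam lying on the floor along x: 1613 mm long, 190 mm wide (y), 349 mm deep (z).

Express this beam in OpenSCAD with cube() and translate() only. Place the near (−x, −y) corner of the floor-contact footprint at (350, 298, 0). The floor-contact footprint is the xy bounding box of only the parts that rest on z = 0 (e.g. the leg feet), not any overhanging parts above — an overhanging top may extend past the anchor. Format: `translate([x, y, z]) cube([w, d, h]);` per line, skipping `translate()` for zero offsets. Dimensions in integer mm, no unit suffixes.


translate([350, 298, 0]) cube([1613, 190, 349]);


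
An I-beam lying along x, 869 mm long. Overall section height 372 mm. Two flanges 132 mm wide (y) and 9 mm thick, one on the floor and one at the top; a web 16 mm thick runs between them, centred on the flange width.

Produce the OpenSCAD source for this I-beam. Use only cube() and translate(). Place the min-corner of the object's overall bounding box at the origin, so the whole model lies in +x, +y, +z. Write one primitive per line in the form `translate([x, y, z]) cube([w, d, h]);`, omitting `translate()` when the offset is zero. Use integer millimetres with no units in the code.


cube([869, 132, 9]);
translate([0, 58, 9]) cube([869, 16, 354]);
translate([0, 0, 363]) cube([869, 132, 9]);


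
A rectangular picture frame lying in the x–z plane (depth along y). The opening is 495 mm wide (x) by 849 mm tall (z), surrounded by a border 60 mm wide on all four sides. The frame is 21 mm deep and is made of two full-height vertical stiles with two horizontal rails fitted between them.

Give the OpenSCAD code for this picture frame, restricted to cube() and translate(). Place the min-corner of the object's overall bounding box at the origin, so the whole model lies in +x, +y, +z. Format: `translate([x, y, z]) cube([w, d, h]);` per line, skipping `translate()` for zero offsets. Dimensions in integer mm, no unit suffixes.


cube([60, 21, 969]);
translate([555, 0, 0]) cube([60, 21, 969]);
translate([60, 0, 0]) cube([495, 21, 60]);
translate([60, 0, 909]) cube([495, 21, 60]);


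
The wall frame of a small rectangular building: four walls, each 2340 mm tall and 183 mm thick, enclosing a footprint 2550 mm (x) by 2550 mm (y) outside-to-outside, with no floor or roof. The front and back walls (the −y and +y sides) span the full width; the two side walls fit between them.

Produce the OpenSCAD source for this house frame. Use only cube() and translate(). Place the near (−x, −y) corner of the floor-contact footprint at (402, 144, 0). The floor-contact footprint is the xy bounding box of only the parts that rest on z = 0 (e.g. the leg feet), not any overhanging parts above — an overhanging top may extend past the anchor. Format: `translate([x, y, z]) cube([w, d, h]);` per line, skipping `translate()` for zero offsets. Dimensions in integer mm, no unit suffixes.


translate([402, 144, 0]) cube([2550, 183, 2340]);
translate([402, 2511, 0]) cube([2550, 183, 2340]);
translate([402, 327, 0]) cube([183, 2184, 2340]);
translate([2769, 327, 0]) cube([183, 2184, 2340]);


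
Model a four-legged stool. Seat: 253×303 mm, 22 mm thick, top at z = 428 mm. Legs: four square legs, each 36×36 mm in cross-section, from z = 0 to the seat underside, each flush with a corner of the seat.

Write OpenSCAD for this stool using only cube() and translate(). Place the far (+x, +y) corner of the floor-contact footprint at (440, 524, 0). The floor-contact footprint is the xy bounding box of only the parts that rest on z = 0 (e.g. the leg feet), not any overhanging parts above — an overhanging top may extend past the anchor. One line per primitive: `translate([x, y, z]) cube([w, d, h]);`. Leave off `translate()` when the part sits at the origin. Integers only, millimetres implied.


translate([187, 221, 406]) cube([253, 303, 22]);
translate([187, 221, 0]) cube([36, 36, 406]);
translate([404, 221, 0]) cube([36, 36, 406]);
translate([187, 488, 0]) cube([36, 36, 406]);
translate([404, 488, 0]) cube([36, 36, 406]);


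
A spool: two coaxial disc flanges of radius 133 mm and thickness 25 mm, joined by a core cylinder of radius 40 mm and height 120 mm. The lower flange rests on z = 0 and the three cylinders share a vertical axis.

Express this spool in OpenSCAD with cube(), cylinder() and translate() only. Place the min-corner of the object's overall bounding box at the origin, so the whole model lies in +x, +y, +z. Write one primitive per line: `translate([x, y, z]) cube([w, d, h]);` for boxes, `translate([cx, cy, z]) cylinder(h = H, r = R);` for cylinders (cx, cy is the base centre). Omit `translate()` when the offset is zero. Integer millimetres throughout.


translate([133, 133, 0]) cylinder(h = 25, r = 133);
translate([133, 133, 25]) cylinder(h = 120, r = 40);
translate([133, 133, 145]) cylinder(h = 25, r = 133);


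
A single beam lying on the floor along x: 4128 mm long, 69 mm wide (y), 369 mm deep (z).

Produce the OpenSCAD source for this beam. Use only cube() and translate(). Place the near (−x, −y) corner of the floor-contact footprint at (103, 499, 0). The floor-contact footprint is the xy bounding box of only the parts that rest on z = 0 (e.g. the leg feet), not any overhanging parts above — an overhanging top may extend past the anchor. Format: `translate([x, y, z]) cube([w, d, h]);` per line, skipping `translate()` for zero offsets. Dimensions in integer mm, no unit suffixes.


translate([103, 499, 0]) cube([4128, 69, 369]);


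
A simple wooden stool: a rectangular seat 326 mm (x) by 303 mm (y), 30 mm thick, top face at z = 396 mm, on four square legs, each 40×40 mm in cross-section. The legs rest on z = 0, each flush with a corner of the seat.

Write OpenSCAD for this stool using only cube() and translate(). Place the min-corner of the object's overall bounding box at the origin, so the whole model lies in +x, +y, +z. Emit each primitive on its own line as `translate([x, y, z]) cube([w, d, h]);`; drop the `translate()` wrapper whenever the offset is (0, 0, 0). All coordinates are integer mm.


// leg_h = 396 - 30 = 366
translate([0, 0, 366]) cube([326, 303, 30]);
cube([40, 40, 366]);
translate([286, 0, 0]) cube([40, 40, 366]);
translate([0, 263, 0]) cube([40, 40, 366]);
translate([286, 263, 0]) cube([40, 40, 366]);


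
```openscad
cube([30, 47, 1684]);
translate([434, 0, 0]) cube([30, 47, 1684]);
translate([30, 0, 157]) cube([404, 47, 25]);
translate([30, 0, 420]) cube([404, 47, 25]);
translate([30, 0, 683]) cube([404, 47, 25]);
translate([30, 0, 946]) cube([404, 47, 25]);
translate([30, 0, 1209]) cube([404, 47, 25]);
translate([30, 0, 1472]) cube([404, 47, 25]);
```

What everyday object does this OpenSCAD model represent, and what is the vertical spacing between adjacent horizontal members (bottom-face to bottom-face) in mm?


A ladder. The rung spacing is 263 mm.

Two tall 30×47 posts with 6 short bars between them — a ladder. Adjacent rungs sit at z = 157 and z = 420, so the spacing is 420 − 157 = 263 mm.


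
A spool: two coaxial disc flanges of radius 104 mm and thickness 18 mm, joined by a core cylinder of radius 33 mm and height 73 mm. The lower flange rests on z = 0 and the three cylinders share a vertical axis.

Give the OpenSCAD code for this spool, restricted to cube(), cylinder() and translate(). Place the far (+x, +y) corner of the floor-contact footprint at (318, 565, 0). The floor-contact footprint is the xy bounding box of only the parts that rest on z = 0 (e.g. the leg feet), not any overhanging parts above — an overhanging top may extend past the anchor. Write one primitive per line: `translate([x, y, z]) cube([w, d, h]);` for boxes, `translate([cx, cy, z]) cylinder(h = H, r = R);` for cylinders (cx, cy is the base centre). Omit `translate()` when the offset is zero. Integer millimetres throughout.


translate([214, 461, 0]) cylinder(h = 18, r = 104);
translate([214, 461, 18]) cylinder(h = 73, r = 33);
translate([214, 461, 91]) cylinder(h = 18, r = 104);


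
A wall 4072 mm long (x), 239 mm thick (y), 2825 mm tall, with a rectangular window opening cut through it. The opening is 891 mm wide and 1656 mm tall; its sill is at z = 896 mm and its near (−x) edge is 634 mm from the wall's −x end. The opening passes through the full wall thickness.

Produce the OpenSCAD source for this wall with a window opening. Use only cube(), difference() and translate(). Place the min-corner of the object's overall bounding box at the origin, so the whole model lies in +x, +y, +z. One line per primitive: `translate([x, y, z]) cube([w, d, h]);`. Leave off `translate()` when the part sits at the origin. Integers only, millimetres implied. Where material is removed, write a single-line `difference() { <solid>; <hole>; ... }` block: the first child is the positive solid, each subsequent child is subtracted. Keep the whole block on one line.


difference() { cube([4072, 239, 2825]); translate([634, 0, 896]) cube([891, 239, 1656]); }


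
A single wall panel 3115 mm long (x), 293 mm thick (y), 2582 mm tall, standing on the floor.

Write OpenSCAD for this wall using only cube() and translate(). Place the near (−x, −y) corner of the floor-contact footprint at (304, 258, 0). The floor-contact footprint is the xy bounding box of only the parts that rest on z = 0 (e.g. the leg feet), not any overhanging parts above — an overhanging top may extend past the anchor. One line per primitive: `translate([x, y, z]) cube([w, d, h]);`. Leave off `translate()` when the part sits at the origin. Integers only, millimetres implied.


translate([304, 258, 0]) cube([3115, 293, 2582]);


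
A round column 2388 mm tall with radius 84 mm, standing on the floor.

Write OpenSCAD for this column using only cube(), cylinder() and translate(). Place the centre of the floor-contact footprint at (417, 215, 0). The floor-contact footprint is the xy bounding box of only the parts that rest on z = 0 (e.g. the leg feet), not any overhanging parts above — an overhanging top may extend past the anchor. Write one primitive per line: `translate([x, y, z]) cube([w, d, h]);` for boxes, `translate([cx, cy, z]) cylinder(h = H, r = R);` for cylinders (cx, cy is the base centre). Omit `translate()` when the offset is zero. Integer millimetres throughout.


translate([417, 215, 0]) cylinder(h = 2388, r = 84);


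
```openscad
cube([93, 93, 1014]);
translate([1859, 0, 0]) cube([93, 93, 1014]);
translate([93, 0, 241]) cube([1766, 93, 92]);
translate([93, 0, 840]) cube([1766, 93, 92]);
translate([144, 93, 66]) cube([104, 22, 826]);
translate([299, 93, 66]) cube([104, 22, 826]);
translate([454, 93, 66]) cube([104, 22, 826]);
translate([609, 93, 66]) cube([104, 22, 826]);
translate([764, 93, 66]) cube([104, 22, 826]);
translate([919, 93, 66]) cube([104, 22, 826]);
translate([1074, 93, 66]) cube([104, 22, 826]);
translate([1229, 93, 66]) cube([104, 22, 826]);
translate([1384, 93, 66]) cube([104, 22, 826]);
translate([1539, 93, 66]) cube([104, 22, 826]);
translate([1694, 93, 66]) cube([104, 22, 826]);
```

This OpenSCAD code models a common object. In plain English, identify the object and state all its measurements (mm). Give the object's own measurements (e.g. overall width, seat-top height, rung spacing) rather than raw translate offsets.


A fence section. Two 93×93 mm posts, 1014 mm tall, stand on the floor with a clear span of 1766 mm between their inner faces. Two horizontal rails of 93×92 mm section span the gap between the posts with their undersides at z = 241 mm and z = 840 mm, flush with the posts' −y face. 11 pickets, each 104 mm wide, 22 mm thick and 826 mm tall, are fixed to the +y face of the rails with their bottoms at z = 66 mm, spaced across the span with a 51 mm gap after the −x post and between neighbouring pickets, with 61 mm left before the +x post.


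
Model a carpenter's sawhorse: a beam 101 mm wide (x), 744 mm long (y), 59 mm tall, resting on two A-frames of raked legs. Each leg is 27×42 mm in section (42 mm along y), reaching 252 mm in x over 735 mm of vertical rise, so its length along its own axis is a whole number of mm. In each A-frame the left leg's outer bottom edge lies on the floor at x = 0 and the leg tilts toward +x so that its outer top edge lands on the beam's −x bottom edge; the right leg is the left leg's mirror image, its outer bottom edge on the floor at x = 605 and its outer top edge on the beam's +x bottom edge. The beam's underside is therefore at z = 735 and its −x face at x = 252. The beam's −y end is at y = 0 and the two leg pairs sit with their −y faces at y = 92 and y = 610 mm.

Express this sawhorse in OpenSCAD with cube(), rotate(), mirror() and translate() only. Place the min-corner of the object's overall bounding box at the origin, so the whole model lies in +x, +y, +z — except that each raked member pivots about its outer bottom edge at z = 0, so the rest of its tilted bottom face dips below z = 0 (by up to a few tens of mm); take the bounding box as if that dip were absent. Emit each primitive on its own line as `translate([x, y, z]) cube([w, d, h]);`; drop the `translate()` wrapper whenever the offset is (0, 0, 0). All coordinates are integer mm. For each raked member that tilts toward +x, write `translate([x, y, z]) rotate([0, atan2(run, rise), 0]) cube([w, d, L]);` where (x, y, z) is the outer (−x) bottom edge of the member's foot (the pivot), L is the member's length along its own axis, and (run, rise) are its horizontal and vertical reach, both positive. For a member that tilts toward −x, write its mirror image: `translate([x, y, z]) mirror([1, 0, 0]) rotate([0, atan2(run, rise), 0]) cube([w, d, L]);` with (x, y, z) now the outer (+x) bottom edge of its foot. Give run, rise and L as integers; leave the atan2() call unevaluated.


translate([252, 0, 735]) cube([101, 744, 59]);
translate([0, 92, 0]) rotate([0, atan2(252, 735), 0]) cube([27, 42, 777]);
translate([605, 92, 0]) mirror([1, 0, 0]) rotate([0, atan2(252, 735), 0]) cube([27, 42, 777]);
translate([0, 610, 0]) rotate([0, atan2(252, 735), 0]) cube([27, 42, 777]);
translate([605, 610, 0]) mirror([1, 0, 0]) rotate([0, atan2(252, 735), 0]) cube([27, 42, 777]);


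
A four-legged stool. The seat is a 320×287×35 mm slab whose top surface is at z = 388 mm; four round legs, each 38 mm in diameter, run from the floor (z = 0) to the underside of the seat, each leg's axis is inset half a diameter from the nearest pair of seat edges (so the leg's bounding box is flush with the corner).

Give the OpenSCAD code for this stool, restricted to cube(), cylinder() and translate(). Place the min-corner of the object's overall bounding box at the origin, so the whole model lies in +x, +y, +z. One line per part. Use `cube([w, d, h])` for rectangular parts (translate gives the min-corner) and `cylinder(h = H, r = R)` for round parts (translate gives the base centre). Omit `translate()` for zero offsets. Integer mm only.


translate([0, 0, 353]) cube([320, 287, 35]);
translate([19, 19, 0]) cylinder(h = 353, r = 19);
translate([301, 19, 0]) cylinder(h = 353, r = 19);
translate([19, 268, 0]) cylinder(h = 353, r = 19);
translate([301, 268, 0]) cylinder(h = 353, r = 19);


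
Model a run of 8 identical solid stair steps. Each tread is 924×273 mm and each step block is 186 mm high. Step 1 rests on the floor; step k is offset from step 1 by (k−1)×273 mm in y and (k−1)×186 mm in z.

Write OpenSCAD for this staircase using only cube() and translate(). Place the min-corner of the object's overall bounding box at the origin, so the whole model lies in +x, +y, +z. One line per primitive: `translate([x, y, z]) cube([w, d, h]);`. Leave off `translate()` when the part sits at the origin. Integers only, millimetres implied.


cube([924, 273, 186]);
translate([0, 273, 186]) cube([924, 273, 186]);
translate([0, 546, 372]) cube([924, 273, 186]);
translate([0, 819, 558]) cube([924, 273, 186]);
translate([0, 1092, 744]) cube([924, 273, 186]);
translate([0, 1365, 930]) cube([924, 273, 186]);
translate([0, 1638, 1116]) cube([924, 273, 186]);
translate([0, 1911, 1302]) cube([924, 273, 186]);


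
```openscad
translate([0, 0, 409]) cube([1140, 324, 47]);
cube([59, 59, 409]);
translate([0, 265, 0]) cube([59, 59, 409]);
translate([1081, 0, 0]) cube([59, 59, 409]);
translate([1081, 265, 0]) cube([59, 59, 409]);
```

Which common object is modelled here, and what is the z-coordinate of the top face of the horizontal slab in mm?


A bench. The seat-top height is 456 mm.

A long slab on four corner posts — a bench. The slab sits at z = 409 with thickness 47, so the top is 409 + 47 = 456 mm.


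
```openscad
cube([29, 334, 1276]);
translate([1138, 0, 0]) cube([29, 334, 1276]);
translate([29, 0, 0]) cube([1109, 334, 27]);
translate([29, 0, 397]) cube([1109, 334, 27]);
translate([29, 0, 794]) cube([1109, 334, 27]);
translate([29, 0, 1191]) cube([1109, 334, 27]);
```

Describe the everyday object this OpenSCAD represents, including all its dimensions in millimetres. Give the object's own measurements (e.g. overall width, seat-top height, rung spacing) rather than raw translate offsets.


An open bookshelf. Two side panels, each 29 mm thick, 334 mm deep and 1276 mm tall, stand 1167 mm apart (outside-to-outside). Between them sit 4 shelves, each 27 mm thick and 334 mm deep, spanning the full gap between the sides. The bottom shelf rests on the floor (its underside at z = 0) and the clear gap between one shelf's top and the next shelf's underside is 370 mm.


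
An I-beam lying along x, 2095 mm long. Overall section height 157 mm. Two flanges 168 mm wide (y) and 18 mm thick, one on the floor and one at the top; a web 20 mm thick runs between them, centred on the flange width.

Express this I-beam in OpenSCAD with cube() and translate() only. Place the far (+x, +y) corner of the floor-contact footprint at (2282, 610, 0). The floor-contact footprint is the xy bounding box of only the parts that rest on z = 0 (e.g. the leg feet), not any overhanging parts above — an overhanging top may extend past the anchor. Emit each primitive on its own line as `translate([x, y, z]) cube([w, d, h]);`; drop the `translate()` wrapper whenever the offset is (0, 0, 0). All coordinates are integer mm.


translate([187, 442, 0]) cube([2095, 168, 18]);
translate([187, 516, 18]) cube([2095, 20, 121]);
translate([187, 442, 139]) cube([2095, 168, 18]);


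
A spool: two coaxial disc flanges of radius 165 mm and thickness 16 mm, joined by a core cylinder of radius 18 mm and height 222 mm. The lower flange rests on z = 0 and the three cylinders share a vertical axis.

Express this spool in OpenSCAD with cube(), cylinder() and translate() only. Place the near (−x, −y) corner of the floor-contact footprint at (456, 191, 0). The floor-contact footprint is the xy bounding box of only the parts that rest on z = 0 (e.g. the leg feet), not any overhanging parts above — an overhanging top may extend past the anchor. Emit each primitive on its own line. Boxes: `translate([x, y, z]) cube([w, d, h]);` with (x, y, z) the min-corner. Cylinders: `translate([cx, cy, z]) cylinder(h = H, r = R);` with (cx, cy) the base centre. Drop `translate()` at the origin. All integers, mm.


translate([621, 356, 0]) cylinder(h = 16, r = 165);
translate([621, 356, 16]) cylinder(h = 222, r = 18);
translate([621, 356, 238]) cylinder(h = 16, r = 165);


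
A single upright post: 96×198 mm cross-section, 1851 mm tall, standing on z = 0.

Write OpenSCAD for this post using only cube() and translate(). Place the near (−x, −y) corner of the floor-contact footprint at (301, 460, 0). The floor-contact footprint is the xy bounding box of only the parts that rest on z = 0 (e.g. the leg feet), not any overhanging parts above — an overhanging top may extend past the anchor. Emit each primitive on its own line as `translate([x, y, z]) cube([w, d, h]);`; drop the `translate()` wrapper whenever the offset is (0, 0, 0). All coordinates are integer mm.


translate([301, 460, 0]) cube([96, 198, 1851]);


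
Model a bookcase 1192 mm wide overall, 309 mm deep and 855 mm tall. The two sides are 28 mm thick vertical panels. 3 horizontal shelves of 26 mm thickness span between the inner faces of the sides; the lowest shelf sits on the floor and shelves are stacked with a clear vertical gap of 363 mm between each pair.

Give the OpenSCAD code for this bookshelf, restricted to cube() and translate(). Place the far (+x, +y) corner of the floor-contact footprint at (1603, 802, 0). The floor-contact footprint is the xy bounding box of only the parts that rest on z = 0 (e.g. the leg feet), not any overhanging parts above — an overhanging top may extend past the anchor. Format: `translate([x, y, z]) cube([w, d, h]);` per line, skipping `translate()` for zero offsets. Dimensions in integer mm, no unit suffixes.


translate([411, 493, 0]) cube([28, 309, 855]);
translate([1575, 493, 0]) cube([28, 309, 855]);
translate([439, 493, 0]) cube([1136, 309, 26]);
translate([439, 493, 389]) cube([1136, 309, 26]);
translate([439, 493, 778]) cube([1136, 309, 26]);


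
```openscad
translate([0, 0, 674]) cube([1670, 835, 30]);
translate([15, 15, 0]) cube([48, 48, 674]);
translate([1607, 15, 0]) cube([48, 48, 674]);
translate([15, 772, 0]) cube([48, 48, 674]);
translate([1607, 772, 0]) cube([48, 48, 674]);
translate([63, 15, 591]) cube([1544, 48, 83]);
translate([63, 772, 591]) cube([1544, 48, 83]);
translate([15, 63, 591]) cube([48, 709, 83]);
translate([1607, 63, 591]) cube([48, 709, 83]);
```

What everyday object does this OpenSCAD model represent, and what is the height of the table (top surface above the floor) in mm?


A table. The table height is 704 mm.

A 1670×835×30 slab sits at z = 674 on four 48 mm square posts — a table. The top surface is at 674 + 30 = 704 mm.


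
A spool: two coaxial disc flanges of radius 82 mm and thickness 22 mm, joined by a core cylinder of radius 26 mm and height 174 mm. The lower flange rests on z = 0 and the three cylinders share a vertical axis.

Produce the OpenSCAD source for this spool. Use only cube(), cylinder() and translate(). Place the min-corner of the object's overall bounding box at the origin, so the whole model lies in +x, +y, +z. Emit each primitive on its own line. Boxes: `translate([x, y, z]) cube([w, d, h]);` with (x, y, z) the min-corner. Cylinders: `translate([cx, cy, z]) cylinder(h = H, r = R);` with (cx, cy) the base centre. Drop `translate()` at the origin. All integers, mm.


translate([82, 82, 0]) cylinder(h = 22, r = 82);
translate([82, 82, 22]) cylinder(h = 174, r = 26);
translate([82, 82, 196]) cylinder(h = 22, r = 82);


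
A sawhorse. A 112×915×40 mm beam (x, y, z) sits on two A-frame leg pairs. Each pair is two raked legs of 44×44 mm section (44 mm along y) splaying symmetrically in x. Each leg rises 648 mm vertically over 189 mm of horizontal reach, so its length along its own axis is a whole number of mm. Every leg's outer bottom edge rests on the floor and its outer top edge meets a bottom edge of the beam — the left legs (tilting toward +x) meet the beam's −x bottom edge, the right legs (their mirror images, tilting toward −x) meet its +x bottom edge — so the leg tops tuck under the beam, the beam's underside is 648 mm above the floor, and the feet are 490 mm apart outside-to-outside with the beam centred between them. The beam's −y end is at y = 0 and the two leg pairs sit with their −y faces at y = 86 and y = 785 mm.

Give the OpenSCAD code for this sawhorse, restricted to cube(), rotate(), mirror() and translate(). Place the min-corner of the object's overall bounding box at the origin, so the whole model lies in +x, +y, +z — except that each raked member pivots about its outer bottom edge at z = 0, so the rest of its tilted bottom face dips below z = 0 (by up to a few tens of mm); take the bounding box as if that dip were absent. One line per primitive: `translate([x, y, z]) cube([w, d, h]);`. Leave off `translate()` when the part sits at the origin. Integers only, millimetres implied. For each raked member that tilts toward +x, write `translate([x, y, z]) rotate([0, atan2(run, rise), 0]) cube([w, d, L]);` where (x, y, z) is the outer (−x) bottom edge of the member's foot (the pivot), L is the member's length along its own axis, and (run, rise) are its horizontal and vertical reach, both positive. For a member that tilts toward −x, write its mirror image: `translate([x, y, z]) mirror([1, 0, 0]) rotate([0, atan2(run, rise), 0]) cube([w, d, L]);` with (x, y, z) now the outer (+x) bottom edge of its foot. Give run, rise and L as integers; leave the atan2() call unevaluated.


// leg length = √(189² + 648²) = 675
// right-leg outer foot x = 2·189 + 112 = 490
// beam min-corner = (189, 0, 648)
translate([189, 0, 648]) cube([112, 915, 40]);
translate([0, 86, 0]) rotate([0, atan2(189, 648), 0]) cube([44, 44, 675]);
translate([490, 86, 0]) mirror([1, 0, 0]) rotate([0, atan2(189, 648), 0]) cube([44, 44, 675]);
translate([0, 785, 0]) rotate([0, atan2(189, 648), 0]) cube([44, 44, 675]);
translate([490, 785, 0]) mirror([1, 0, 0]) rotate([0, atan2(189, 648), 0]) cube([44, 44, 675]);


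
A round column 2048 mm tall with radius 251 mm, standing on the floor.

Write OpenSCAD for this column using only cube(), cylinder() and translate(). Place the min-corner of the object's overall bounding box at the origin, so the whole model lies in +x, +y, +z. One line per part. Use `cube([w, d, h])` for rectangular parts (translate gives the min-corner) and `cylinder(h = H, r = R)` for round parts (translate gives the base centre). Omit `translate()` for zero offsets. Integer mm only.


translate([251, 251, 0]) cylinder(h = 2048, r = 251);


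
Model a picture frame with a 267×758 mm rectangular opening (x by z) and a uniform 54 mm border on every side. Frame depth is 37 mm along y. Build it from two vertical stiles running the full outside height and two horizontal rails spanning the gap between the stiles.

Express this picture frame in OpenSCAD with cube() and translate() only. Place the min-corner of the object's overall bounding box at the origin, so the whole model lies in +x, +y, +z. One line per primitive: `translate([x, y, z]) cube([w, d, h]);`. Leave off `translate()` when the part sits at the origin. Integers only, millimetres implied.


cube([54, 37, 866]);
translate([321, 0, 0]) cube([54, 37, 866]);
translate([54, 0, 0]) cube([267, 37, 54]);
translate([54, 0, 812]) cube([267, 37, 54]);


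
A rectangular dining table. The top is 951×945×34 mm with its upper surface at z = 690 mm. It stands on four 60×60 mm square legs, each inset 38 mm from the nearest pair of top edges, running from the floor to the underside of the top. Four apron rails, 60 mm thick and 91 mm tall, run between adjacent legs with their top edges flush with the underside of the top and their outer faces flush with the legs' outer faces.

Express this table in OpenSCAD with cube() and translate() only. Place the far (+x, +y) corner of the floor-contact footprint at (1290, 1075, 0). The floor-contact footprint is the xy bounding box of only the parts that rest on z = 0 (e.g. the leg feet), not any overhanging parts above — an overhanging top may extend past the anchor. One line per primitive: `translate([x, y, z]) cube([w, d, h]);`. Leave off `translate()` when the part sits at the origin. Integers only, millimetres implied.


translate([377, 168, 656]) cube([951, 945, 34]);
translate([415, 206, 0]) cube([60, 60, 656]);
translate([1230, 206, 0]) cube([60, 60, 656]);
translate([415, 1015, 0]) cube([60, 60, 656]);
translate([1230, 1015, 0]) cube([60, 60, 656]);
translate([475, 206, 565]) cube([755, 60, 91]);
translate([475, 1015, 565]) cube([755, 60, 91]);
translate([415, 266, 565]) cube([60, 749, 91]);
translate([1230, 266, 565]) cube([60, 749, 91]);


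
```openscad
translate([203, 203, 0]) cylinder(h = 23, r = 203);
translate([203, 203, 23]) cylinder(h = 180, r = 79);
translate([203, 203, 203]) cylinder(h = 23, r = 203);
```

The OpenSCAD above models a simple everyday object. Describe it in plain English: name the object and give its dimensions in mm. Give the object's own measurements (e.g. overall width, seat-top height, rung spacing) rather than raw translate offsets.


A spool: two coaxial disc flanges of radius 203 mm and thickness 23 mm, joined by a core cylinder of radius 79 mm and height 180 mm. The lower flange rests on z = 0 and the three cylinders share a vertical axis.


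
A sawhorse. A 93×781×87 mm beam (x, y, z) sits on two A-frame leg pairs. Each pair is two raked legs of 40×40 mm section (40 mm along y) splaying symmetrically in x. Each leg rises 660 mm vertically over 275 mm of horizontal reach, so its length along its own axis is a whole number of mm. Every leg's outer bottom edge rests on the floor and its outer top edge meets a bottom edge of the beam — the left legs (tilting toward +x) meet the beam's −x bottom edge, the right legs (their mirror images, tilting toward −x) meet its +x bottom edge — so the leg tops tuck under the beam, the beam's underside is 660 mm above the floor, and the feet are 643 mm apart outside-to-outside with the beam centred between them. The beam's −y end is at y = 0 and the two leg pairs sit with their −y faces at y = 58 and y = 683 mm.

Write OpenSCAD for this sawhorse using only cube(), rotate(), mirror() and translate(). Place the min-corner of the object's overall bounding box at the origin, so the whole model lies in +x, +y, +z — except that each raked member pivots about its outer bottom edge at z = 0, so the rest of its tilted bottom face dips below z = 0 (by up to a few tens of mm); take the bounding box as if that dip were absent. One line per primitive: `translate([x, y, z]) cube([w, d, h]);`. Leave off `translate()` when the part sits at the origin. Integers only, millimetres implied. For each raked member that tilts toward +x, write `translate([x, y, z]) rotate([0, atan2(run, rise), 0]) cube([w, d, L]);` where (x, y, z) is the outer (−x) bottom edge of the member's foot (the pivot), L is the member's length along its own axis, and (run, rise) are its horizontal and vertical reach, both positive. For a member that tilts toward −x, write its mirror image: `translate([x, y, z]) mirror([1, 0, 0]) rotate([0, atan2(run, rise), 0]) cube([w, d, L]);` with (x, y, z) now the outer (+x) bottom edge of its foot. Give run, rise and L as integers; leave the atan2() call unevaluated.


translate([275, 0, 660]) cube([93, 781, 87]);
translate([0, 58, 0]) rotate([0, atan2(275, 660), 0]) cube([40, 40, 715]);
translate([643, 58, 0]) mirror([1, 0, 0]) rotate([0, atan2(275, 660), 0]) cube([40, 40, 715]);
translate([0, 683, 0]) rotate([0, atan2(275, 660), 0]) cube([40, 40, 715]);
translate([643, 683, 0]) mirror([1, 0, 0]) rotate([0, atan2(275, 660), 0]) cube([40, 40, 715]);


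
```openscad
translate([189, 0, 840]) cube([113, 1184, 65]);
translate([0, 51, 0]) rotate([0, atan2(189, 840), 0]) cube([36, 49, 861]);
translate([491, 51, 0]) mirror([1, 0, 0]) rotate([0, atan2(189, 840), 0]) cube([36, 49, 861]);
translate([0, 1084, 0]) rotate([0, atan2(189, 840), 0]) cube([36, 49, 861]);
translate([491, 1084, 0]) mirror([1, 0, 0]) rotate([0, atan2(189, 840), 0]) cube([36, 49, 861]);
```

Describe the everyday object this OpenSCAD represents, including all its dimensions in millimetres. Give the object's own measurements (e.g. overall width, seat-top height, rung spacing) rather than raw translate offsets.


A sawhorse. A 113×1184×65 mm beam (x, y, z) sits on two A-frame leg pairs. Each pair is two raked legs of 36×49 mm section (49 mm along y) splaying symmetrically in x. Each leg rises 840 mm vertically over 189 mm of horizontal reach and is 861 mm long along its own axis. Every leg's outer bottom edge rests on the floor and its outer top edge meets a bottom edge of the beam — the left legs (tilting toward +x) meet the beam's −x bottom edge, the right legs (their mirror images, tilting toward −x) meet its +x bottom edge — so the leg tops tuck under the beam, the beam's underside is 840 mm above the floor, and the feet are 491 mm apart outside-to-outside with the beam centred between them. The two leg pairs are set in 51 mm from either end of the beam.


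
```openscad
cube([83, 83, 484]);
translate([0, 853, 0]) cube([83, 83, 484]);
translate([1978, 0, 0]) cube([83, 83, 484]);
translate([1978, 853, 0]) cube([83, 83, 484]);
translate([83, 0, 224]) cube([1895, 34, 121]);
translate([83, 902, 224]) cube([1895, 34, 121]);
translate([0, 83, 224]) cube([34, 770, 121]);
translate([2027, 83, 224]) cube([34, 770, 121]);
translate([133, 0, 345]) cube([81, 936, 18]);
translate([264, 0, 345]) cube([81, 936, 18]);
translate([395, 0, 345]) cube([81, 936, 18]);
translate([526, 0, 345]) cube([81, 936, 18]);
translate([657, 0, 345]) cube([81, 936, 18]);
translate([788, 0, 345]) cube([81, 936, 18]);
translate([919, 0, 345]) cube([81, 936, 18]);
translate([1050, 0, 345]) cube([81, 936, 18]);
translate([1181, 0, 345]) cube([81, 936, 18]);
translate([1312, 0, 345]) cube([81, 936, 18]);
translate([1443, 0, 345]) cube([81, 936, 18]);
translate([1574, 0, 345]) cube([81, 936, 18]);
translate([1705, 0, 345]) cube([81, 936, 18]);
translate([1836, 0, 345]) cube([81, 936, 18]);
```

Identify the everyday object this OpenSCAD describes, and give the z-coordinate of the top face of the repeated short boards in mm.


A bed frame. The slat-top height is 363 mm.

Four posts, four rails, and a row of slats — a bed frame. Slats sit on the rails at z = 224 + 121 = 345; with slat thickness 18, the top is 363 mm.
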